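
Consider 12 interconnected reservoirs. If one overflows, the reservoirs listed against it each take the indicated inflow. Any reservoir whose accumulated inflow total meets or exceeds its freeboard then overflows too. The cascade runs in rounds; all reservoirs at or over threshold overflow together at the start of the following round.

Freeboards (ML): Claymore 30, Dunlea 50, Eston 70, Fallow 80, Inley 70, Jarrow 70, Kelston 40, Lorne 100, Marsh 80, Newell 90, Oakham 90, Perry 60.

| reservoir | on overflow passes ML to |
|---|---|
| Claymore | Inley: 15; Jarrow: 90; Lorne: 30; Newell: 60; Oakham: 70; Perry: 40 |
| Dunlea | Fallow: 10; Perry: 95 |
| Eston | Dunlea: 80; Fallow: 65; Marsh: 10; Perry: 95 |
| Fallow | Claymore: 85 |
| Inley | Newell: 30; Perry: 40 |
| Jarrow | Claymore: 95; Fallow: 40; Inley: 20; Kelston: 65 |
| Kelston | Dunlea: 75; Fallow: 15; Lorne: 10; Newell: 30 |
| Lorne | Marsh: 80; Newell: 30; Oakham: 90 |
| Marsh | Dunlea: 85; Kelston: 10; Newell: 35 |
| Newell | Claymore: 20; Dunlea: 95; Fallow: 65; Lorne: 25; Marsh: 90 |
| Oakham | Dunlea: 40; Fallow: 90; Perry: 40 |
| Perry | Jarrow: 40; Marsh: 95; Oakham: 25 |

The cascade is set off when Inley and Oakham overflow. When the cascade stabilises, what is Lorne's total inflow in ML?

Round 1 — Inley, Oakham overflow (initial).
  Dunlea: +40 → 40 < 50
  Fallow: +90 → 90 ≥ 80
  Newell: +30 → 30 < 90
  Perry: +40+40 → 80 ≥ 60
Round 2 — Fallow, Perry overflow.
  Claymore: +85 → 85 ≥ 30
  Jarrow: +40 → 40 < 70
  Marsh: +95 → 95 ≥ 80
Round 3 — Claymore, Marsh overflow.
  Dunlea: +85 → 125 ≥ 50
  Jarrow: +90 → 130 ≥ 70
  Kelston: +10 → 10 < 40
  Lorne: +30 → 30 < 100
  Newell: +60+35 → 125 ≥ 90
Round 4 — Dunlea, Jarrow, Newell overflow.
  Kelston: +65 → 75 ≥ 40
  Lorne: +25 → 55 < 100
Round 5 — Kelston overflows.
  Lorne: +10 → 65 < 100
No further overflows.

65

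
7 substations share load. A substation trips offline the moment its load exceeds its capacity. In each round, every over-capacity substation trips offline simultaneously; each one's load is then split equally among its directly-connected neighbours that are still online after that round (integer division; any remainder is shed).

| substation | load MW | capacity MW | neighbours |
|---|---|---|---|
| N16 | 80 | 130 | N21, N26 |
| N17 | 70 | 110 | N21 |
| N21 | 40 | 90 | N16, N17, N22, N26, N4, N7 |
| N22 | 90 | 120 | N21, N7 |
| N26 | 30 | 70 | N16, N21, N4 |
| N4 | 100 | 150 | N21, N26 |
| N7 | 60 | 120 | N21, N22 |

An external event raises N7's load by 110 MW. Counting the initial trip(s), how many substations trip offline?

3

Round 1 — N7 at 170 > 120. N7 trips offline.
  N7 sheds 170 MW to N21, N22: 85 each.
    N21: 40+85 = 125 > 90
    N22: 90+85 = 175 > 120
Round 2 — N21, N22 trip offline.
  N21 sheds 125 MW to N16, N17, N26, N4: 31 each (1 lost).
    N16: 80+31 = 111 ≤ 130
    N17: 70+31 = 101 ≤ 110
    N26: 30+31 = 61 ≤ 70
    N4: 100+31 = 131 ≤ 150
  N22 sheds 175 MW: no online neighbours, lost.
No further trips.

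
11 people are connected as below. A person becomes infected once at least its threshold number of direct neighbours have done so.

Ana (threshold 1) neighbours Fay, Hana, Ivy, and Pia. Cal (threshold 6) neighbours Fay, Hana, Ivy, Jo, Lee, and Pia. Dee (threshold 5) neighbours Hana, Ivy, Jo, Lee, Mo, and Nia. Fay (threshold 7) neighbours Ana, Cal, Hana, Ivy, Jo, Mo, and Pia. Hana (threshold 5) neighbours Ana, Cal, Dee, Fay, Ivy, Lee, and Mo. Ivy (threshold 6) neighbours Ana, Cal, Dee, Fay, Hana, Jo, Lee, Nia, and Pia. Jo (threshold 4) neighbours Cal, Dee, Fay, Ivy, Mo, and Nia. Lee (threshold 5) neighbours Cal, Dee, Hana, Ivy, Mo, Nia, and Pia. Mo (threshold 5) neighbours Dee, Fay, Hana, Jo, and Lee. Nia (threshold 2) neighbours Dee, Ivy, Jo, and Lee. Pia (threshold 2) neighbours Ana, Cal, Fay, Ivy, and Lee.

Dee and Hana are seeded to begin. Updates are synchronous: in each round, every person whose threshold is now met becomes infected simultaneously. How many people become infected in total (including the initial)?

3

Round 1 — Dee, Hana become infected (initial).
Round 2 — checking thresholds:
  Ana: 1 of 4 neighbours ≥ 1, becomes infected.
  Cal: 1 of 6 neighbours < 6, below threshold.
  Fay: 1 of 7 neighbours < 7, below threshold.
  Ivy: 2 of 9 neighbours < 6, below threshold.
  Jo: 1 of 6 neighbours < 4, below threshold.
  Lee: 2 of 7 neighbours < 5, below threshold.
  Mo: 2 of 5 neighbours < 5, below threshold.
  Nia: 1 of 4 neighbours < 2, below threshold.
Round 3 — no new infections; cascade stops.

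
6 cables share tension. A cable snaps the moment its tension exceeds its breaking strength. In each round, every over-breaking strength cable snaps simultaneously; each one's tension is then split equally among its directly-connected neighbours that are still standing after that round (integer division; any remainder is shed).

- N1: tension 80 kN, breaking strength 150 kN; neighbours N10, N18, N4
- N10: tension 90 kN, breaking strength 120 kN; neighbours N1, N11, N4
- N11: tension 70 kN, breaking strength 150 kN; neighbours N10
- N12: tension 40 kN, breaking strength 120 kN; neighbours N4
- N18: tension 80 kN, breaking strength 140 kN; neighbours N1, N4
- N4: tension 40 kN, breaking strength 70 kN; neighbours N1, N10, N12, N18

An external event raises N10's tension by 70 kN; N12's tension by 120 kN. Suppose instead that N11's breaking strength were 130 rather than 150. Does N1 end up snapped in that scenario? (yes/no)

yes

With N11's breaking strength at 130:
Round 1 — N10 at 160 > 120; N12 at 160 > 120. N10, N12 snap.
  N10 sheds 160 kN to N1, N11, N4: 53 each (1 lost).
    N1: 80+53 = 133 ≤ 150
    N11: 70+53 = 123 ≤ 130
    N4: 40+53 = 93 > 70
  N12 sheds 160 kN to N4: 160 each.
    N4: 93+160 = 253 > 70
Round 2 — N4 snaps.
  N4 sheds 253 kN to N1, N18: 126 each (1 lost).
    N1: 133+126 = 259 > 150
    N18: 80+126 = 206 > 140
Round 3 — N1, N18 snap.
  N1 sheds 259 kN: no online neighbours, lost.
  N18 sheds 206 kN: no online neighbours, lost.
No further breaks.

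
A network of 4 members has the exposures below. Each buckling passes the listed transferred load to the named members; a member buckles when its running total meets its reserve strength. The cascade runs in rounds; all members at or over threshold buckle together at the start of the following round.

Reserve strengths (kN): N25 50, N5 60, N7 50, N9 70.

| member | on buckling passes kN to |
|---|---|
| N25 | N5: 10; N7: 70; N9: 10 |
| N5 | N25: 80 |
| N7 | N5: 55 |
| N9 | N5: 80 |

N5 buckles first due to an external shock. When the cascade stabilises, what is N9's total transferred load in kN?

Round 1 — N5 buckles (initial).
  N25: +80 → 80 ≥ 50
Round 2 — N25 buckles.
  N7: +70 → 70 ≥ 50
  N9: +10 → 10 < 70
Round 3 — N7 buckles.
No further bucklings.

10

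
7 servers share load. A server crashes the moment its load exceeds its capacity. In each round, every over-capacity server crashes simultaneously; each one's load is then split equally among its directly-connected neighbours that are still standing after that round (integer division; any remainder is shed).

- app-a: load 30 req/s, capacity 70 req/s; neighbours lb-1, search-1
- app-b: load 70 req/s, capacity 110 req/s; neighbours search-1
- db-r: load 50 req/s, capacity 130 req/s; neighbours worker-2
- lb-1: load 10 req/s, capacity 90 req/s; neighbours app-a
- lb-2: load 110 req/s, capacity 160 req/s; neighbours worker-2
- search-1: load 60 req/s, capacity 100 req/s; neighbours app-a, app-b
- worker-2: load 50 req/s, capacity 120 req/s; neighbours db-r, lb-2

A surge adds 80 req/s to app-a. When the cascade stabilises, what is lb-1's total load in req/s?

65

Round 1 — app-a at 110 > 70. app-a crashes.
  app-a sheds 110 req/s to lb-1, search-1: 55 each.
    lb-1: 10+55 = 65 ≤ 90
    search-1: 60+55 = 115 > 100
Round 2 — search-1 crashes.
  search-1 sheds 115 req/s to app-b: 115 each.
    app-b: 70+115 = 185 > 110
Round 3 — app-b crashes.
  app-b sheds 185 req/s: no online neighbours, lost.
No further crashes.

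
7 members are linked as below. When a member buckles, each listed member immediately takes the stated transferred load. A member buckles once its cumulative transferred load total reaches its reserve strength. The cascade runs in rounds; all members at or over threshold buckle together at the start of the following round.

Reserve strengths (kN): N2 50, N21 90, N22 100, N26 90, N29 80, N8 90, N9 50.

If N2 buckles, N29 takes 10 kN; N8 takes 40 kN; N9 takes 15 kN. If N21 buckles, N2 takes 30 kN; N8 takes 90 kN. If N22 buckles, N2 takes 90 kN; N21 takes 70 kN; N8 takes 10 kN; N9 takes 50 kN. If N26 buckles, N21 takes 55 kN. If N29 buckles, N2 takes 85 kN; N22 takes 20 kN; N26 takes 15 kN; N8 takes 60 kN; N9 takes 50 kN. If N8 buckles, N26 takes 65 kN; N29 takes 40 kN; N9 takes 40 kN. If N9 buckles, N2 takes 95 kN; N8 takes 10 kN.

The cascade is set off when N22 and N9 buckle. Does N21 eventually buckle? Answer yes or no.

Round 1 — N22, N9 buckle (initial).
  N2: +90+95 → 185 ≥ 50
  N21: +70 → 70 < 90
  N8: +10+10 → 20 < 90
Round 2 — N2 buckles.
  N29: +10 → 10 < 80
  N8: +40 → 60 < 90
No further bucklings.

no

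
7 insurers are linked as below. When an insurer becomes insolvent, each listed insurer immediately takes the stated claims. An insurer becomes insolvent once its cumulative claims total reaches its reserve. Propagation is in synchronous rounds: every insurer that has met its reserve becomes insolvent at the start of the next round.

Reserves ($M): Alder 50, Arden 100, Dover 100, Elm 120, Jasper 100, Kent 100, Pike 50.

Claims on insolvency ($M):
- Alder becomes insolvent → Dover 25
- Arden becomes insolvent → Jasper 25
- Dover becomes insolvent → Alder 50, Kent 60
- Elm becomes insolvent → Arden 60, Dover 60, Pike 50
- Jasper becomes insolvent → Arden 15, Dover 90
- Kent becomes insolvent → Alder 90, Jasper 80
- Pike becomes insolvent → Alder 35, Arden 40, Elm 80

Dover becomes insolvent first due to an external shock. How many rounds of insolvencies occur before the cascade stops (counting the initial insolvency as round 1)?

2

Round 1 — Dover becomes insolvent (initial).
  Alder: +50 → 50 ≥ 50
  Kent: +60 → 60 < 100
Round 2 — Alder becomes insolvent.
No further insolvencies.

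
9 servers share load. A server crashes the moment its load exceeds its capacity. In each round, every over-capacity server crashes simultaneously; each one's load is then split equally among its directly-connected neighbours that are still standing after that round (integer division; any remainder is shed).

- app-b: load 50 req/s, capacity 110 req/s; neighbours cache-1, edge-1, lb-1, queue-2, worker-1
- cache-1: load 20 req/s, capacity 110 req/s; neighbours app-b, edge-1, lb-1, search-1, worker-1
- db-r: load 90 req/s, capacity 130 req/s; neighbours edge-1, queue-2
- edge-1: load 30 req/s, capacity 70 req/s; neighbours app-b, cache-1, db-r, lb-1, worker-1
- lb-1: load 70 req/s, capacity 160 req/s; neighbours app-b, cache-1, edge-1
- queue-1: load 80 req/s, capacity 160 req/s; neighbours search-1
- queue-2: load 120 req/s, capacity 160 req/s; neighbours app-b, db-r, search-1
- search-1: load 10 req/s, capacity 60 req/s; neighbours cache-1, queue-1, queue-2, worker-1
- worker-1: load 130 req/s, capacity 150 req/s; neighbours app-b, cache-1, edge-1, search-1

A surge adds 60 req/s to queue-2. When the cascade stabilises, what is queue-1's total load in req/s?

103

Round 1 — queue-2 at 180 > 160. queue-2 crashes.
  queue-2 sheds 180 req/s to app-b, db-r, search-1: 60 each.
    app-b: 50+60 = 110 ≤ 110
    db-r: 90+60 = 150 > 130
    search-1: 10+60 = 70 > 60
Round 2 — db-r, search-1 crash.
  db-r sheds 150 req/s to edge-1: 150 each.
    edge-1: 30+150 = 180 > 70
  search-1 sheds 70 req/s to cache-1, queue-1, worker-1: 23 each (1 lost).
    cache-1: 20+23 = 43 ≤ 110
    queue-1: 80+23 = 103 ≤ 160
    worker-1: 130+23 = 153 > 150
Round 3 — edge-1, worker-1 crash.
  edge-1 sheds 180 req/s to app-b, cache-1, lb-1: 60 each.
    app-b: 110+60 = 170 > 110
    cache-1: 43+60 = 103 ≤ 110
    lb-1: 70+60 = 130 ≤ 160
  worker-1 sheds 153 req/s to app-b, cache-1: 76 each (1 lost).
    app-b: 170+76 = 246 > 110
    cache-1: 103+76 = 179 > 110
Round 4 — app-b, cache-1 crash.
  app-b sheds 246 req/s to lb-1: 246 each.
    lb-1: 130+246 = 376 > 160
  cache-1 sheds 179 req/s to lb-1: 179 each.
    lb-1: 376+179 = 555 > 160
Round 5 — lb-1 crashes.
  lb-1 sheds 555 req/s: no online neighbours, lost.
No further crashes.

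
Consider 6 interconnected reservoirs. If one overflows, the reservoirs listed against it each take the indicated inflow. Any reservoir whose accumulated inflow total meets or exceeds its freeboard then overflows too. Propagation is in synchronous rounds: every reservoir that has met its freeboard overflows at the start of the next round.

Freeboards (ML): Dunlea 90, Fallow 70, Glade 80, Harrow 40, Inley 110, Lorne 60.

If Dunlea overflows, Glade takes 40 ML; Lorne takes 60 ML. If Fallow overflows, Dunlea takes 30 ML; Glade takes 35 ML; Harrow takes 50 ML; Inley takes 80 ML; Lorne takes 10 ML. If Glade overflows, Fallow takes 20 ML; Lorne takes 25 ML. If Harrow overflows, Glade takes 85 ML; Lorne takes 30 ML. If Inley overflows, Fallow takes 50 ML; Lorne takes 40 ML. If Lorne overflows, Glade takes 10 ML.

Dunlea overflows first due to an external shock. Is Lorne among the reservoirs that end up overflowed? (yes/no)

yes

Round 1 — Dunlea overflows (initial).
  Glade: +40 → 40 < 80
  Lorne: +60 → 60 ≥ 60
Round 2 — Lorne overflows.
  Glade: +10 → 50 < 80
No further overflows.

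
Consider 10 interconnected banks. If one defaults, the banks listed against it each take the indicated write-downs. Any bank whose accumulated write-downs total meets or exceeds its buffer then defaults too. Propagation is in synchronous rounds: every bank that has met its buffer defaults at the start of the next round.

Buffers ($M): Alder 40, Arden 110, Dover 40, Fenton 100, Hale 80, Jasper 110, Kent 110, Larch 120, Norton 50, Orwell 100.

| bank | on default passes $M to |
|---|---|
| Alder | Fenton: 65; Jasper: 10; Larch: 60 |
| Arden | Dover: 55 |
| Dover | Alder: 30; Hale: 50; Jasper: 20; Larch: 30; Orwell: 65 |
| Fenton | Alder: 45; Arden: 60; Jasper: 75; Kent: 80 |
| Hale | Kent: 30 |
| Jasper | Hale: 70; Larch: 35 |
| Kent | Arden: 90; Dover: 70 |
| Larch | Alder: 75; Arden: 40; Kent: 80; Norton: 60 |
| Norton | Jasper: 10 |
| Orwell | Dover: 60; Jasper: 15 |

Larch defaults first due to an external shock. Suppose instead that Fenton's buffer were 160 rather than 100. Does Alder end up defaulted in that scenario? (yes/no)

yes

With Fenton's buffer at 160:
Round 1 — Larch defaults (initial).
  Alder: +75 → 75 ≥ 40
  Arden: +40 → 40 < 110
  Kent: +80 → 80 < 110
  Norton: +60 → 60 ≥ 50
Round 2 — Alder, Norton default.
  Fenton: +65 → 65 < 160
  Jasper: +10+10 → 20 < 110
No further defaults.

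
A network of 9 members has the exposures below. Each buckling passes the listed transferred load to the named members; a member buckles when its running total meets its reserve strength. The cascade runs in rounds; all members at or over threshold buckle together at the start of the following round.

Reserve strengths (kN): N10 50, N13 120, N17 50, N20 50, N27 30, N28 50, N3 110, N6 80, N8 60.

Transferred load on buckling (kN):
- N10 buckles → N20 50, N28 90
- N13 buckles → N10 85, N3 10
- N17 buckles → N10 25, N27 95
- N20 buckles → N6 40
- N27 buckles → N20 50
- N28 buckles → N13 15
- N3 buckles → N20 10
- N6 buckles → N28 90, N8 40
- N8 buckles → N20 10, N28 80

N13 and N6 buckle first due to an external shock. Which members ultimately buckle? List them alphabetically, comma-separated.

Round 1 — N13, N6 buckle (initial).
  N10: +85 → 85 ≥ 50
  N28: +90 → 90 ≥ 50
  N3: +10 → 10 < 110
  N8: +40 → 40 < 60
Round 2 — N10, N28 buckle.
  N20: +50 → 50 ≥ 50
Round 3 — N20 buckles.
No further bucklings.

N10, N13, N20, N28, N6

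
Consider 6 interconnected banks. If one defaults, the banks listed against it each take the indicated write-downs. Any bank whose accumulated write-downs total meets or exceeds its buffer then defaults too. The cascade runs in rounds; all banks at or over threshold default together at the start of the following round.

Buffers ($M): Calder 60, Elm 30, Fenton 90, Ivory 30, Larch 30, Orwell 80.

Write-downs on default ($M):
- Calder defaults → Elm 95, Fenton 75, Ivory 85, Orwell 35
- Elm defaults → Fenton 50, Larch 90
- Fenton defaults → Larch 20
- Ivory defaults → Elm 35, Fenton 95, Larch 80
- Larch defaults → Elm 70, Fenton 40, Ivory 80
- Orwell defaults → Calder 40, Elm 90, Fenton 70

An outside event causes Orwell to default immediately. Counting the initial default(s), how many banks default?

Round 1 — Orwell defaults (initial).
  Calder: +40 → 40 < 60
  Elm: +90 → 90 ≥ 30
  Fenton: +70 → 70 < 90
Round 2 — Elm defaults.
  Fenton: +50 → 120 ≥ 90
  Larch: +90 → 90 ≥ 30
Round 3 — Fenton, Larch default.
  Ivory: +80 → 80 ≥ 30
Round 4 — Ivory defaults.
No further defaults.

5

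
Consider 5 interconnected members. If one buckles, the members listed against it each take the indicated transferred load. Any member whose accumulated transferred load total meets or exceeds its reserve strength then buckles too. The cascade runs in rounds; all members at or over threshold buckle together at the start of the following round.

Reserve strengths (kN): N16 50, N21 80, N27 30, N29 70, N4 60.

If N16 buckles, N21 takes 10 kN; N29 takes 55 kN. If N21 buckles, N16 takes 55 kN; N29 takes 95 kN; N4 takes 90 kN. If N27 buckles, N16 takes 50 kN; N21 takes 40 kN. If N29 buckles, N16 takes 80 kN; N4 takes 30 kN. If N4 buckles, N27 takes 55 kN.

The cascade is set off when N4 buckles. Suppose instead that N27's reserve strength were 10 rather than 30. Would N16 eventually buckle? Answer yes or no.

With N27's reserve strength at 10:
Round 1 — N4 buckles (initial).
  N27: +55 → 55 ≥ 10
Round 2 — N27 buckles.
  N16: +50 → 50 ≥ 50
  N21: +40 → 40 < 80
Round 3 — N16 buckles.
  N21: +10 → 50 < 80
  N29: +55 → 55 < 70
No further bucklings.

yes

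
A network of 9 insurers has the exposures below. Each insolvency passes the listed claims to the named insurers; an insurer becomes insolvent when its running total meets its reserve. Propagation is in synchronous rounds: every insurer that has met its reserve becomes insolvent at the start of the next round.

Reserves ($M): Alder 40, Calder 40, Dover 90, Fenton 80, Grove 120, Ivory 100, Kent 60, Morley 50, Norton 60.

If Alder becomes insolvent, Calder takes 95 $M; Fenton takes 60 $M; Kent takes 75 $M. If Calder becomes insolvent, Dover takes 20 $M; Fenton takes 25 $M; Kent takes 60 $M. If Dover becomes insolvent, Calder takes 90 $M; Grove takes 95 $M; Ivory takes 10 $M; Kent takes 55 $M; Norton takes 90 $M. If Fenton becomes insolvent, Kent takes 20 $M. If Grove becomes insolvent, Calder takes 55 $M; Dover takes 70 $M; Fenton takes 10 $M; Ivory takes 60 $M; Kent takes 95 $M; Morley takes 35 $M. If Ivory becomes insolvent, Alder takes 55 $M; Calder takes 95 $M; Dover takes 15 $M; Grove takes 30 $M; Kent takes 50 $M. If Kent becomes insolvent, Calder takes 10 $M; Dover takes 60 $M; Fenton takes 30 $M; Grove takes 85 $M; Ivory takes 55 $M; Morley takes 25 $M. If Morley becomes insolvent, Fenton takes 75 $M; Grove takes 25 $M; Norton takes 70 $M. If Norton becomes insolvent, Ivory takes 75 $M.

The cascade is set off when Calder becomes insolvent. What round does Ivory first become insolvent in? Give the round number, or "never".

Round 1 — Calder becomes insolvent (initial).
  Dover: +20 → 20 < 90
  Fenton: +25 → 25 < 80
  Kent: +60 → 60 ≥ 60
Round 2 — Kent becomes insolvent.
  Dover: +60 → 80 < 90
  Fenton: +30 → 55 < 80
  Grove: +85 → 85 < 120
  Ivory: +55 → 55 < 100
  Morley: +25 → 25 < 50
No further insolvencies.

never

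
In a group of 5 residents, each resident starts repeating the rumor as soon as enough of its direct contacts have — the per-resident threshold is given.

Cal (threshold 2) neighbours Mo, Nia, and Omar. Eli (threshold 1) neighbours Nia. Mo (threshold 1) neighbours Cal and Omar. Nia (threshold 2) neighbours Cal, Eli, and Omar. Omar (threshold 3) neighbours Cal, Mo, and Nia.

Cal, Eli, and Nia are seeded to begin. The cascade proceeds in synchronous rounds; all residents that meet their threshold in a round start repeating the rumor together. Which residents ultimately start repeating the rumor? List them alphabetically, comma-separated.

Round 1 — Cal, Eli, Nia start repeating the rumor (initial).
Round 2 — checking thresholds:
  Mo: 1 of 2 neighbours ≥ 1, starts repeating the rumor.
  Omar: 2 of 3 neighbours < 3, below threshold.
Round 3 — checking thresholds:
  Omar: 3 of 3 neighbours ≥ 3, starts repeating the rumor.
Round 4 — no new spreads; cascade stops.

Cal, Eli, Mo, Nia, Omar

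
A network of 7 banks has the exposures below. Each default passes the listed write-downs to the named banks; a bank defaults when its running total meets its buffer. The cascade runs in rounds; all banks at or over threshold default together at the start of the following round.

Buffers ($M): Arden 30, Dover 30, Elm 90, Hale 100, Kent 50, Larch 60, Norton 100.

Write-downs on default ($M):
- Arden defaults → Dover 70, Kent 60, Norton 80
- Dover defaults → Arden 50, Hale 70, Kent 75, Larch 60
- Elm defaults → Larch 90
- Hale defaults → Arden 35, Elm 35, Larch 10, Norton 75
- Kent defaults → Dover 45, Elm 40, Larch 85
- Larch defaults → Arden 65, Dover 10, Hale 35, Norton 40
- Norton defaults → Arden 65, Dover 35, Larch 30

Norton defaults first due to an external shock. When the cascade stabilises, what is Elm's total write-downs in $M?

Round 1 — Norton defaults (initial).
  Arden: +65 → 65 ≥ 30
  Dover: +35 → 35 ≥ 30
  Larch: +30 → 30 < 60
Round 2 — Arden, Dover default.
  Hale: +70 → 70 < 100
  Kent: +60+75 → 135 ≥ 50
  Larch: +60 → 90 ≥ 60
Round 3 — Kent, Larch default.
  Elm: +40 → 40 < 90
  Hale: +35 → 105 ≥ 100
Round 4 — Hale defaults.
  Elm: +35 → 75 < 90
No further defaults.

75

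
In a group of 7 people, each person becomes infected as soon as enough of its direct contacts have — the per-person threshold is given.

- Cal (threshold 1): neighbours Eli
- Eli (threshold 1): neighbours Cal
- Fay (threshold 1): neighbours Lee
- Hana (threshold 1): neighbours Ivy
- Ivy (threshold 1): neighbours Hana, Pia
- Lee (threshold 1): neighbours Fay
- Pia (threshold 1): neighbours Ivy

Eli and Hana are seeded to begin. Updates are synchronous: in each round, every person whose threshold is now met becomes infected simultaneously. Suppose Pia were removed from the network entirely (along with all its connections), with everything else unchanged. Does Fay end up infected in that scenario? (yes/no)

With Pia removed:
Round 1 — Eli, Hana become infected (initial).
Round 2 — checking thresholds:
  Cal: 1 of 1 neighbours ≥ 1, becomes infected.
  Ivy: 1 of 1 neighbours ≥ 1, becomes infected.
Round 3 — no new infections; cascade stops.

no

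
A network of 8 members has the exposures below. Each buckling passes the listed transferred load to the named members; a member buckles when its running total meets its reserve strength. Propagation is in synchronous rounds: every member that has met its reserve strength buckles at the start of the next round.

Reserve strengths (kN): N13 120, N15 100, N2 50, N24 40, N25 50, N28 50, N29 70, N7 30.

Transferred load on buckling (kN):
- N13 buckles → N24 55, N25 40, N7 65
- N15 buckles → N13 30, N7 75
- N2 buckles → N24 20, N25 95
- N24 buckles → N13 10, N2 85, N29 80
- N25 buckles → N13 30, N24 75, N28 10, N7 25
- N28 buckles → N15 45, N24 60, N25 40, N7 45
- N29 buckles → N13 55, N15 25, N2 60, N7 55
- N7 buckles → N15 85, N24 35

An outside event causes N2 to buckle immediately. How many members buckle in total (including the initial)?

Round 1 — N2 buckles (initial).
  N24: +20 → 20 < 40
  N25: +95 → 95 ≥ 50
Round 2 — N25 buckles.
  N13: +30 → 30 < 120
  N24: +75 → 95 ≥ 40
  N28: +10 → 10 < 50
  N7: +25 → 25 < 30
Round 3 — N24 buckles.
  N13: +10 → 40 < 120
  N29: +80 → 80 ≥ 70
Round 4 — N29 buckles.
  N13: +55 → 95 < 120
  N15: +25 → 25 < 100
  N7: +55 → 80 ≥ 30
Round 5 — N7 buckles.
  N15: +85 → 110 ≥ 100
Round 6 — N15 buckles.
  N13: +30 → 125 ≥ 120
Round 7 — N13 buckles.
No further bucklings.

7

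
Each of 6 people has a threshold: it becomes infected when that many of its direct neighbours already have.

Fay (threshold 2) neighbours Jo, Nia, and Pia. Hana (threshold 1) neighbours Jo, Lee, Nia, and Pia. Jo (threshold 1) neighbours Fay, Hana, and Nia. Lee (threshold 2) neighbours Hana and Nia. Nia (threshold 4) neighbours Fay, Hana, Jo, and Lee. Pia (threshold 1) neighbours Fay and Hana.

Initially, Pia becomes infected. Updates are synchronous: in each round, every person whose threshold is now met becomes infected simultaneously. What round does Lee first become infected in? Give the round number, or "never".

Round 1 — Pia becomes infected (initial).
Round 2 — checking thresholds:
  Fay: 1 of 3 neighbours < 2, below threshold.
  Hana: 1 of 4 neighbours ≥ 1, becomes infected.
Round 3 — checking thresholds:
  Fay: 1 of 3 neighbours < 2, below threshold.
  Jo: 1 of 3 neighbours ≥ 1, becomes infected.
  Lee: 1 of 2 neighbours < 2, below threshold.
  Nia: 1 of 4 neighbours < 4, below threshold.
Round 4 — checking thresholds:
  Fay: 2 of 3 neighbours ≥ 2, becomes infected.
  Lee: 1 of 2 neighbours < 2, below threshold.
  Nia: 2 of 4 neighbours < 4, below threshold.
Round 5 — no new infections; cascade stops.

never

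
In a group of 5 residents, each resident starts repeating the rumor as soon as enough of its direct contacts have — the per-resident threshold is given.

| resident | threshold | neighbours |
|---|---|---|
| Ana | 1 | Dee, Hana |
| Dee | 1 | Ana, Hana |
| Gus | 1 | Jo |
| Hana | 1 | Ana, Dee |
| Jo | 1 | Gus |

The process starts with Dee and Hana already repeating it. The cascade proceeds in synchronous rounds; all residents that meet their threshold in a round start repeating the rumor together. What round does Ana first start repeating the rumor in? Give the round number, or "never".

Round 1 — Dee, Hana start repeating the rumor (initial).
Round 2 — checking thresholds:
  Ana: 2 of 2 neighbours ≥ 1, starts repeating the rumor.
Round 3 — no new spreads; cascade stops.

2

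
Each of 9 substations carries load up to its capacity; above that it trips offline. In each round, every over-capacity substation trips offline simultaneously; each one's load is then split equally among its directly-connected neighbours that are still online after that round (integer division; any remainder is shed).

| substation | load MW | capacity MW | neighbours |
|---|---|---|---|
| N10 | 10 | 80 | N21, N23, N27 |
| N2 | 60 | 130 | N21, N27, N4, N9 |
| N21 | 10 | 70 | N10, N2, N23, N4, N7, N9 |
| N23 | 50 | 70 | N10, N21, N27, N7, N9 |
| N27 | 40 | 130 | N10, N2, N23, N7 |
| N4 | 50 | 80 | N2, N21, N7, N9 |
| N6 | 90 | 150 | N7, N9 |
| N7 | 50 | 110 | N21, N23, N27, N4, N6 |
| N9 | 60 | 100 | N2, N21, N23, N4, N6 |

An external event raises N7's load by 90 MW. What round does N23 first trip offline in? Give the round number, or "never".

Round 1 — N7 at 140 > 110. N7 trips offline.
  N7 sheds 140 MW to N21, N23, N27, N4, N6: 28 each.
    N21: 10+28 = 38 ≤ 70
    N23: 50+28 = 78 > 70
    N27: 40+28 = 68 ≤ 130
    N4: 50+28 = 78 ≤ 80
    N6: 90+28 = 118 ≤ 150
Round 2 — N23 trips offline.
  N23 sheds 78 MW to N10, N21, N27, N9: 19 each (2 lost).
    N10: 10+19 = 29 ≤ 80
    N21: 38+19 = 57 ≤ 70
    N27: 68+19 = 87 ≤ 130
    N9: 60+19 = 79 ≤ 100
No further trips.

2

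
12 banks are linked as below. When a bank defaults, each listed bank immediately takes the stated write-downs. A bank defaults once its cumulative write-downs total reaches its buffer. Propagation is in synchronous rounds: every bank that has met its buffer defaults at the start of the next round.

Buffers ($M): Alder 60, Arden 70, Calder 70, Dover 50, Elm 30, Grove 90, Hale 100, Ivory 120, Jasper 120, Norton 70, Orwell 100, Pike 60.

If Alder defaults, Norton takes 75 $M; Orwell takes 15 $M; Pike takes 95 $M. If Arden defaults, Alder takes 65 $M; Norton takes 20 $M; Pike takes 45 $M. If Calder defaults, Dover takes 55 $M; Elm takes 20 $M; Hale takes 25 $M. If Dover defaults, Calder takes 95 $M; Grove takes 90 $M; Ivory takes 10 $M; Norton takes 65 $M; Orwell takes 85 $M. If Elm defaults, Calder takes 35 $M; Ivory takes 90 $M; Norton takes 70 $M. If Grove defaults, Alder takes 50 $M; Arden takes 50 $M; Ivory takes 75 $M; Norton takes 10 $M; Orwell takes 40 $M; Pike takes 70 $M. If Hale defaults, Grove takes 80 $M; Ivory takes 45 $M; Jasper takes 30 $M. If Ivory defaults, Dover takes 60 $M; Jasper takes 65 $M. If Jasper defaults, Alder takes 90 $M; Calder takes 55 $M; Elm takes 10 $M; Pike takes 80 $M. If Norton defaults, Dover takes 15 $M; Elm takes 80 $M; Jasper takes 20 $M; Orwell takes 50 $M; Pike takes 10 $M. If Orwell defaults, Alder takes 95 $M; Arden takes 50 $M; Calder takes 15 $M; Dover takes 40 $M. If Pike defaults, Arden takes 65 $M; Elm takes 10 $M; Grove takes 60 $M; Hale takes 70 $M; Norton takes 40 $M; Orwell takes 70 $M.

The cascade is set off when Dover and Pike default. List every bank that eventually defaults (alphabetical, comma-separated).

Round 1 — Dover, Pike default (initial).
  Arden: +65 → 65 < 70
  Calder: +95 → 95 ≥ 70
  Elm: +10 → 10 < 30
  Grove: +90+60 → 150 ≥ 90
  Hale: +70 → 70 < 100
  Ivory: +10 → 10 < 120
  Norton: +65+40 → 105 ≥ 70
  Orwell: +85+70 → 155 ≥ 100
Round 2 — Calder, Grove, Norton, Orwell default.
  Alder: +50+95 → 145 ≥ 60
  Arden: +50+50 → 165 ≥ 70
  Elm: +20+80 → 110 ≥ 30
  Hale: +25 → 95 < 100
  Ivory: +75 → 85 < 120
  Jasper: +20 → 20 < 120
Round 3 — Alder, Arden, Elm default.
  Ivory: +90 → 175 ≥ 120
Round 4 — Ivory defaults.
  Jasper: +65 → 85 < 120
No further defaults.

Alder, Arden, Calder, Dover, Elm, Grove, Ivory, Norton, Orwell, Pike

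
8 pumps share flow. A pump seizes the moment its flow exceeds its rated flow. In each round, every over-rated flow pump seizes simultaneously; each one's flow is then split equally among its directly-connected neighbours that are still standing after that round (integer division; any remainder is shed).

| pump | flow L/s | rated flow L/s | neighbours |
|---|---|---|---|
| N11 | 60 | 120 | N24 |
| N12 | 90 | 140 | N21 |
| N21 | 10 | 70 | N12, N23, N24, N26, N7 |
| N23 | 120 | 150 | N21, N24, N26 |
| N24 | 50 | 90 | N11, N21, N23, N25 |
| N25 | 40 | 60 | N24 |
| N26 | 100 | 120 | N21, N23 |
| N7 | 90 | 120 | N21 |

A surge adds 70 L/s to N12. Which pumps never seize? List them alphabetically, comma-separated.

Round 1 — N12 at 160 > 140. N12 seizes.
  N12 sheds 160 L/s to N21: 160 each.
    N21: 10+160 = 170 > 70
Round 2 — N21 seizes.
  N21 sheds 170 L/s to N23, N24, N26, N7: 42 each (2 lost).
    N23: 120+42 = 162 > 150
    N24: 50+42 = 92 > 90
    N26: 100+42 = 142 > 120
    N7: 90+42 = 132 > 120
Round 3 — N23, N24, N26, N7 seize.
  N23 sheds 162 L/s: no online neighbours, lost.
  N24 sheds 92 L/s to N11, N25: 46 each.
    N11: 60+46 = 106 ≤ 120
    N25: 40+46 = 86 > 60
  N26 sheds 142 L/s: no online neighbours, lost.
  N7 sheds 132 L/s: no online neighbours, lost.
Round 4 — N25 seizes.
  N25 sheds 86 L/s: no online neighbours, lost.
No further seizures.

N11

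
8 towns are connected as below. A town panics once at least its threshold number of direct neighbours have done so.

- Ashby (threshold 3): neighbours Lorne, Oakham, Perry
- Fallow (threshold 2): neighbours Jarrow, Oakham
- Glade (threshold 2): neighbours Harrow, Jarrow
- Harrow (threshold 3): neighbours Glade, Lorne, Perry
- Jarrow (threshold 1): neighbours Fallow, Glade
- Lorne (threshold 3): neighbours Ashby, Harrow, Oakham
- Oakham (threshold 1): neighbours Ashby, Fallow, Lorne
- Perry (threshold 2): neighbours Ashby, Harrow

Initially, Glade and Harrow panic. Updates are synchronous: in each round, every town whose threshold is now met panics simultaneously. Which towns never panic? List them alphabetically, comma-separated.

Round 1 — Glade, Harrow panic (initial).
Round 2 — checking thresholds:
  Jarrow: 1 of 2 neighbours ≥ 1, panics.
  Lorne: 1 of 3 neighbours < 3, below threshold.
  Perry: 1 of 2 neighbours < 2, below threshold.
Round 3 — no new panics; cascade stops.

Ashby, Fallow, Lorne, Oakham, Perry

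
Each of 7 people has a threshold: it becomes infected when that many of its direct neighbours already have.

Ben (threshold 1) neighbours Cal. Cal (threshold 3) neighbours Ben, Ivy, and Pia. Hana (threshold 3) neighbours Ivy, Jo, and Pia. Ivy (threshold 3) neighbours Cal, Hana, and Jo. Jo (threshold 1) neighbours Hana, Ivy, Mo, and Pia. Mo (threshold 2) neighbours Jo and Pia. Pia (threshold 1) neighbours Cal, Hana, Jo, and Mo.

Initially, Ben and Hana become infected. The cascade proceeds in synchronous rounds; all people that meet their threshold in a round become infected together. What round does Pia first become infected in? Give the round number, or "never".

Round 1 — Ben, Hana become infected (initial).
Round 2 — checking thresholds:
  Cal: 1 of 3 neighbours < 3, below threshold.
  Ivy: 1 of 3 neighbours < 3, below threshold.
  Jo: 1 of 4 neighbours ≥ 1, becomes infected.
  Pia: 1 of 4 neighbours ≥ 1, becomes infected.
Round 3 — checking thresholds:
  Cal: 2 of 3 neighbours < 3, below threshold.
  Ivy: 2 of 3 neighbours < 3, below threshold.
  Mo: 2 of 2 neighbours ≥ 2, becomes infected.
Round 4 — no new infections; cascade stops.

2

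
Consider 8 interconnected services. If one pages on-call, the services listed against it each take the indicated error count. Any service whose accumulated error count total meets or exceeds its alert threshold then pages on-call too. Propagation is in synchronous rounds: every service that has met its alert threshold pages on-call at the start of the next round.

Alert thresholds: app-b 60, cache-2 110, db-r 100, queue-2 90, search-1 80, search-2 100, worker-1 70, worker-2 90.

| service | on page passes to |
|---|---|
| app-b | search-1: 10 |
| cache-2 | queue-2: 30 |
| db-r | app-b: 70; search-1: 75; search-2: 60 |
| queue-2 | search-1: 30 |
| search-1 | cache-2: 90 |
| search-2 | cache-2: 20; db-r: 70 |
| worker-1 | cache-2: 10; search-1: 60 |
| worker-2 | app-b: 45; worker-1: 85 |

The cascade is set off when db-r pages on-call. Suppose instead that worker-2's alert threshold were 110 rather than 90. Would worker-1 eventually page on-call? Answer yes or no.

With worker-2's alert threshold at 110:
Round 1 — db-r pages on-call (initial).
  app-b: +70 → 70 ≥ 60
  search-1: +75 → 75 < 80
  search-2: +60 → 60 < 100
Round 2 — app-b pages on-call.
  search-1: +10 → 85 ≥ 80
Round 3 — search-1 pages on-call.
  cache-2: +90 → 90 < 110
No further pages.

no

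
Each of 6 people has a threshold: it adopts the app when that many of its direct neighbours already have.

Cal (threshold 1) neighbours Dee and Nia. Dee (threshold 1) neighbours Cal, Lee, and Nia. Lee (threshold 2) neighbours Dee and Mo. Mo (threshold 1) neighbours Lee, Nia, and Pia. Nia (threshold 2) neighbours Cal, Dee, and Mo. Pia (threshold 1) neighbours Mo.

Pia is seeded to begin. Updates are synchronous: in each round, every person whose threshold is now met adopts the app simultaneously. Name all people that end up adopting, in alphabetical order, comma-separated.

Round 1 — Pia adopts the app (initial).
Round 2 — checking thresholds:
  Mo: 1 of 3 neighbours ≥ 1, adopts the app.
Round 3 — no new adoptions; cascade stops.

Mo, Pia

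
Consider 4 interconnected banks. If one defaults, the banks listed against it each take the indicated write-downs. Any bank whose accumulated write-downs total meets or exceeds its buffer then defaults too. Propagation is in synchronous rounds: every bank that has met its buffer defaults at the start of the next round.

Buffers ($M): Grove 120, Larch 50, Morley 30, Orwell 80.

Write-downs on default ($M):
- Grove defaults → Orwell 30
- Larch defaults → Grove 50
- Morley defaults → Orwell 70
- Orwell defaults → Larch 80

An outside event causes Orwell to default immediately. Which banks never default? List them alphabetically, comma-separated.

Grove, Morley

Round 1 — Orwell defaults (initial).
  Larch: +80 → 80 ≥ 50
Round 2 — Larch defaults.
  Grove: +50 → 50 < 120
No further defaults.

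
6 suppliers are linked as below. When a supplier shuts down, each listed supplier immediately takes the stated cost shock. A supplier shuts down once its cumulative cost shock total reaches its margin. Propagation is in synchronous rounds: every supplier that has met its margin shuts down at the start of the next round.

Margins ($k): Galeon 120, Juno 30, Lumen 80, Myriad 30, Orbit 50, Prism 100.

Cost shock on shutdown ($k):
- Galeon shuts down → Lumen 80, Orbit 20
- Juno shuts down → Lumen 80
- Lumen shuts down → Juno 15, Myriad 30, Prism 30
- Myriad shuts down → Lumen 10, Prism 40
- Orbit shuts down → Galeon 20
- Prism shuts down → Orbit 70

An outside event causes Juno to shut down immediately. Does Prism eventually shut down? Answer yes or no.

Round 1 — Juno shuts down (initial).
  Lumen: +80 → 80 ≥ 80
Round 2 — Lumen shuts down.
  Myriad: +30 → 30 ≥ 30
  Prism: +30 → 30 < 100
Round 3 — Myriad shuts down.
  Prism: +40 → 70 < 100
No further shutdowns.

no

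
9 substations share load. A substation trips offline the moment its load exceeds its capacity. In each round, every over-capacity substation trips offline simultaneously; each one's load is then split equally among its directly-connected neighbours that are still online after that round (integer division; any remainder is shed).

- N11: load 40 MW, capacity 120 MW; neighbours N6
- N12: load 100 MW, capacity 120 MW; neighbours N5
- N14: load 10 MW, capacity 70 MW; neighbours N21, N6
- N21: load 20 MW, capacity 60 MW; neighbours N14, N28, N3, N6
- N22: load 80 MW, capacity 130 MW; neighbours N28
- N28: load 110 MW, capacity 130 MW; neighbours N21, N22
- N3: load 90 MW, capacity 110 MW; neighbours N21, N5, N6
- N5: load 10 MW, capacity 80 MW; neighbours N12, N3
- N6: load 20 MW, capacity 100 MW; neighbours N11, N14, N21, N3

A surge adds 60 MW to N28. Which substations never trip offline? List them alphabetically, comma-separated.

N11, N12, N5

Round 1 — N28 at 170 > 130. N28 trips offline.
  N28 sheds 170 MW to N21, N22: 85 each.
    N21: 20+85 = 105 > 60
    N22: 80+85 = 165 > 130
Round 2 — N21, N22 trip offline.
  N21 sheds 105 MW to N14, N3, N6: 35 each.
    N14: 10+35 = 45 ≤ 70
    N3: 90+35 = 125 > 110
    N6: 20+35 = 55 ≤ 100
  N22 sheds 165 MW: no online neighbours, lost.
Round 3 — N3 trips offline.
  N3 sheds 125 MW to N5, N6: 62 each (1 lost).
    N5: 10+62 = 72 ≤ 80
    N6: 55+62 = 117 > 100
Round 4 — N6 trips offline.
  N6 sheds 117 MW to N11, N14: 58 each (1 lost).
    N11: 40+58 = 98 ≤ 120
    N14: 45+58 = 103 > 70
Round 5 — N14 trips offline.
  N14 sheds 103 MW: no online neighbours, lost.
No further trips.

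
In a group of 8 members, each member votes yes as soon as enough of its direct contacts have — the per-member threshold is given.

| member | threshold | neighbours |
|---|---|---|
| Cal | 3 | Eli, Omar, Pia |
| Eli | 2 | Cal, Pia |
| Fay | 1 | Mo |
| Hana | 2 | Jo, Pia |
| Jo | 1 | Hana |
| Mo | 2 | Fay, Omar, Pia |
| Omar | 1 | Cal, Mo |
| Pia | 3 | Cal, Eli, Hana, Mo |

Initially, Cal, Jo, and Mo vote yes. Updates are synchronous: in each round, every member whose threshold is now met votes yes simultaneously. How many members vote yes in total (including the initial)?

5

Round 1 — Cal, Jo, Mo vote yes (initial).
Round 2 — checking thresholds:
  Eli: 1 of 2 neighbours < 2, below threshold.
  Fay: 1 of 1 neighbours ≥ 1, votes yes.
  Hana: 1 of 2 neighbours < 2, below threshold.
  Omar: 2 of 2 neighbours ≥ 1, votes yes.
  Pia: 2 of 4 neighbours < 3, below threshold.
Round 3 — no new yes votes; cascade stops.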